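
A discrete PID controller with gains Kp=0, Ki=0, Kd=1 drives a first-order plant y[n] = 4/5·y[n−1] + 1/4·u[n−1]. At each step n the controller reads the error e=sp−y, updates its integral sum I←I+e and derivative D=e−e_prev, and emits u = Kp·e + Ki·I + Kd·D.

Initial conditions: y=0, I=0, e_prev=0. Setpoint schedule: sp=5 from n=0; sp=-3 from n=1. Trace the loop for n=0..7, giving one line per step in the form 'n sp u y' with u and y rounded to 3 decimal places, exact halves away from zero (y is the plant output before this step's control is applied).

0 5 5.000 0.000
1 -3 -9.250 1.250
2 -3 2.563 -1.313
3 -3 -0.903 -0.409
4 -3 0.144 -0.553
5 -3 -0.147 -0.407
6 -3 -0.045 -0.362
7 -3 -0.061 -0.301

(exact arithmetic carried between steps; '≈' marks a value shown rounded to 6 d.p. or computed from one; I and e_prev carry over from the previous line; the table rounds u and y to 3 d.p., halves away from zero)
n=0: y=0, sp=5, e=sp−y=5; I=5, D=e−e_prev=5; u=0·5+0·5+1·5=5; next y=4/5·0+1/4·5=1.25
n=1: y=1.25, sp=-3, e=sp−y=-4.25; I=0.75, D=e−e_prev=-9.25; u=0·(-4.25)+0·0.75+1·(-9.25)=-9.25; next y=4/5·1.25+1/4·(-9.25)=-1.3125
n=2: y=-1.3125, sp=-3, e=sp−y=-1.6875; I=-0.9375, D=e−e_prev=2.5625; u=0·(-1.6875)+0·(-0.9375)+1·2.5625=2.5625; next y=4/5·(-1.3125)+1/4·2.5625=-0.409375
n=3: y=-0.409375, sp=-3, e=sp−y=-2.590625; I=-3.528125, D=e−e_prev=-0.903125; u=0·(-2.590625)+0·(-3.528125)+1·(-0.903125)=-0.903125; next y=4/5·(-0.409375)+1/4·(-0.903125)≈-0.553281
n=4: y≈-0.553281, sp=-3, e=sp−y≈-2.446719; I≈-5.974844, D=e−e_prev≈0.143906; u=0·(-2.446719)+0·(-5.974844)+1·0.143906≈0.143906; next y=4/5·(-0.553281)+1/4·0.143906≈-0.406648
n=5: y≈-0.406648, sp=-3, e=sp−y≈-2.593352; I≈-8.568195, D=e−e_prev≈-0.146633; u=0·(-2.593352)+0·(-8.568195)+1·(-0.146633)≈-0.146633; next y=4/5·(-0.406648)+1/4·(-0.146633)≈-0.361977
n=6: y≈-0.361977, sp=-3, e=sp−y≈-2.638023; I≈-11.206218, D=e−e_prev≈-0.044671; u=0·(-2.638023)+0·(-11.206218)+1·(-0.044671)≈-0.044671; next y=4/5·(-0.361977)+1/4·(-0.044671)≈-0.300749
n=7: y≈-0.300749, sp=-3, e=sp−y≈-2.699251; I≈-13.905469, D=e−e_prev≈-0.061228; u=0·(-2.699251)+0·(-13.905469)+1·(-0.061228)≈-0.061228; next y=4/5·(-0.300749)+1/4·(-0.061228)≈-0.255906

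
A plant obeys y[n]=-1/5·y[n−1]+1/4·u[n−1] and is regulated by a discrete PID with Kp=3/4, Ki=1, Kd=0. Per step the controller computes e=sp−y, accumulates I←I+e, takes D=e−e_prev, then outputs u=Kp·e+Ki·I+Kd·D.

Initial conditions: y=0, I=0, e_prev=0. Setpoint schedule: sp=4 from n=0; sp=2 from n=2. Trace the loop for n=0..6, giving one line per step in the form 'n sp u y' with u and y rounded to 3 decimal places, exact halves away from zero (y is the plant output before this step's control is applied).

0 4 7.000 0.000
1 4 7.938 1.750
2 2 6.890 1.634
3 2 7.673 1.396
4 2 7.851 1.639
5 2 8.220 1.635
6 2 8.422 1.728

(exact arithmetic carried between steps; '≈' marks a value shown rounded to 6 d.p. or computed from one; I and e_prev carry over from the previous line; the table rounds u and y to 3 d.p., halves away from zero)
n=0: y=0, sp=4, e=sp−y=4; I=4, D=e−e_prev=4; u=3/4·4+1·4+0·4=7; next y=-1/5·0+1/4·7=1.75
n=1: y=1.75, sp=4, e=sp−y=2.25; I=6.25, D=e−e_prev=-1.75; u=3/4·2.25+1·6.25+0·(-1.75)=7.9375; next y=-1/5·1.75+1/4·7.9375=1.634375
n=2: y=1.634375, sp=2, e=sp−y=0.365625; I=6.615625, D=e−e_prev=-1.884375; u=3/4·0.365625+1·6.615625+0·(-1.884375)≈6.889844; next y=-1/5·1.634375+1/4·6.889844≈1.395586
n=3: y≈1.395586, sp=2, e=sp−y≈0.604414; I≈7.220039, D=e−e_prev≈0.238789; u=3/4·0.604414+1·7.220039+0·0.238789≈7.673350; next y=-1/5·1.395586+1/4·7.673350≈1.639220
n=4: y≈1.639220, sp=2, e=sp−y≈0.360780; I≈7.580819, D=e−e_prev≈-0.243634; u=3/4·0.360780+1·7.580819+0·(-0.243634)≈7.851404; next y=-1/5·1.639220+1/4·7.851404≈1.635007
n=5: y≈1.635007, sp=2, e=sp−y≈0.364993; I≈7.945812, D=e−e_prev≈0.004213; u=3/4·0.364993+1·7.945812+0·0.004213≈8.219557; next y=-1/5·1.635007+1/4·8.219557≈1.727888
n=6: y≈1.727888, sp=2, e=sp−y≈0.272112; I≈8.217924, D=e−e_prev≈-0.092881; u=3/4·0.272112+1·8.217924+0·(-0.092881)≈8.422008; next y=-1/5·1.727888+1/4·8.422008≈1.759925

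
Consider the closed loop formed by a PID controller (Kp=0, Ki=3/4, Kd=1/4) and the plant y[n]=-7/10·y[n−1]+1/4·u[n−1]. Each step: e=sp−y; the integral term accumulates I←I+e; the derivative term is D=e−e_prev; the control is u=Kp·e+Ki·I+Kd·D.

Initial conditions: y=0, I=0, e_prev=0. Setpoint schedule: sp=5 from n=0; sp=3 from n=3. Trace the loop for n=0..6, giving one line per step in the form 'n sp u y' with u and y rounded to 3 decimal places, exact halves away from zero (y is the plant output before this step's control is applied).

(exact arithmetic carried between steps; '≈' marks a value shown rounded to 6 d.p. or computed from one; I and e_prev carry over from the previous line; the table rounds u and y to 3 d.p., halves away from zero)
n=0: y=0, sp=5, e=sp−y=5; I=5, D=e−e_prev=5; u=0·5+3/4·5+1/4·5=5; next y=-7/10·0+1/4·5=1.25
n=1: y=1.25, sp=5, e=sp−y=3.75; I=8.75, D=e−e_prev=-1.25; u=0·3.75+3/4·8.75+1/4·(-1.25)=6.25; next y=-7/10·1.25+1/4·6.25=0.6875
n=2: y=0.6875, sp=5, e=sp−y=4.3125; I=13.0625, D=e−e_prev=0.5625; u=0·4.3125+3/4·13.0625+1/4·0.5625=9.9375; next y=-7/10·0.6875+1/4·9.9375=2.003125
n=3: y=2.003125, sp=3, e=sp−y=0.996875; I=14.059375, D=e−e_prev=-3.315625; u=0·0.996875+3/4·14.059375+1/4·(-3.315625)=9.715625; next y=-7/10·2.003125+1/4·9.715625≈1.026719
n=4: y≈1.026719, sp=3, e=sp−y≈1.973281; I≈16.032656, D=e−e_prev≈0.976406; u=0·1.973281+3/4·16.032656+1/4·0.976406≈12.268594; next y=-7/10·1.026719+1/4·12.268594≈2.348445
n=5: y≈2.348445, sp=3, e=sp−y≈0.651555; I≈16.684211, D=e−e_prev≈-1.321727; u=0·0.651555+3/4·16.684211+1/4·(-1.321727)≈12.182727; next y=-7/10·2.348445+1/4·12.182727≈1.401770
n=6: y≈1.401770, sp=3, e=sp−y≈1.598230; I≈18.282441, D=e−e_prev≈0.946675; u=0·1.598230+3/4·18.282441+1/4·0.946675≈13.948500; next y=-7/10·1.401770+1/4·13.948500≈2.505886

0 5 5.000 0.000
1 5 6.250 1.250
2 5 9.938 0.688
3 3 9.716 2.003
4 3 12.269 1.027
5 3 12.183 2.348
6 3 13.948 1.402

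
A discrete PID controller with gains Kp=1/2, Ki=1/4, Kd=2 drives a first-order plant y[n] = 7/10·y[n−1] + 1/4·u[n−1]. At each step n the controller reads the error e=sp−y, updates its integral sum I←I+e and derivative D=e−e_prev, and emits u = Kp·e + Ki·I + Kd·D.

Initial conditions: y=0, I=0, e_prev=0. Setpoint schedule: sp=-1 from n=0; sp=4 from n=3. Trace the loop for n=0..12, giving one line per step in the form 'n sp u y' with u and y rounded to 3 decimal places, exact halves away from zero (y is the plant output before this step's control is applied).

(exact arithmetic carried between steps; '≈' marks a value shown rounded to 6 d.p. or computed from one; I and e_prev carry over from the previous line; the table rounds u and y to 3 d.p., halves away from zero)
n=0: y=0, sp=-1, e=sp−y=-1; I=-1, D=e−e_prev=-1; u=1/2·(-1)+1/4·(-1)+2·(-1)=-2.75; next y=7/10·0+1/4·(-2.75)=-0.6875
n=1: y=-0.6875, sp=-1, e=sp−y=-0.3125; I=-1.3125, D=e−e_prev=0.6875; u=1/2·(-0.3125)+1/4·(-1.3125)+2·0.6875=0.890625; next y=7/10·(-0.6875)+1/4·0.890625≈-0.258594
n=2: y≈-0.258594, sp=-1, e=sp−y≈-0.741406; I≈-2.053906, D=e−e_prev≈-0.428906; u=1/2·(-0.741406)+1/4·(-2.053906)+2·(-0.428906)≈-1.741992; next y=7/10·(-0.258594)+1/4·(-1.741992)≈-0.616514
n=3: y≈-0.616514, sp=4, e=sp−y≈4.616514; I≈2.562607, D=e−e_prev≈5.357920; u=1/2·4.616514+1/4·2.562607+2·5.357920≈13.664749; next y=7/10·(-0.616514)+1/4·13.664749≈2.984628
n=4: y≈2.984628, sp=4, e=sp−y≈1.015372; I≈3.577980, D=e−e_prev≈-3.601141; u=1/2·1.015372+1/4·3.577980+2·(-3.601141)≈-5.800101; next y=7/10·2.984628+1/4·(-5.800101)≈0.639214
n=5: y≈0.639214, sp=4, e=sp−y≈3.360786; I≈6.938766, D=e−e_prev≈2.345414; u=1/2·3.360786+1/4·6.938766+2·2.345414≈8.105912; next y=7/10·0.639214+1/4·8.105912≈2.473928
n=6: y≈2.473928, sp=4, e=sp−y≈1.526072; I≈8.464838, D=e−e_prev≈-1.834714; u=1/2·1.526072+1/4·8.464838+2·(-1.834714)≈-0.790182; next y=7/10·2.473928+1/4·(-0.790182)≈1.534204
n=7: y≈1.534204, sp=4, e=sp−y≈2.465796; I≈10.930634, D=e−e_prev≈0.939724; u=1/2·2.465796+1/4·10.930634+2·0.939724≈5.845004; next y=7/10·1.534204+1/4·5.845004≈2.535194
n=8: y≈2.535194, sp=4, e=sp−y≈1.464806; I≈12.395440, D=e−e_prev≈-1.000990; u=1/2·1.464806+1/4·12.395440+2·(-1.000990)≈1.829284; next y=7/10·2.535194+1/4·1.829284≈2.231957
n=9: y≈2.231957, sp=4, e=sp−y≈1.768043; I≈14.163484, D=e−e_prev≈0.303237; u=1/2·1.768043+1/4·14.163484+2·0.303237≈5.031367; next y=7/10·2.231957+1/4·5.031367≈2.820211
n=10: y≈2.820211, sp=4, e=sp−y≈1.179789; I≈15.343273, D=e−e_prev≈-0.588255; u=1/2·1.179789+1/4·15.343273+2·(-0.588255)≈3.249203; next y=7/10·2.820211+1/4·3.249203≈2.786449
n=11: y≈2.786449, sp=4, e=sp−y≈1.213551; I≈16.556824, D=e−e_prev≈0.033763; u=1/2·1.213551+1/4·16.556824+2·0.033763≈4.813507; next y=7/10·2.786449+1/4·4.813507≈3.153891
n=12: y≈3.153891, sp=4, e=sp−y≈0.846109; I≈17.402933, D=e−e_prev≈-0.367442; u=1/2·0.846109+1/4·17.402933+2·(-0.367442)≈4.038903; next y=7/10·3.153891+1/4·4.038903≈3.217449

0 -1 -2.750 0.000
1 -1 0.891 -0.688
2 -1 -1.742 -0.259
3 4 13.665 -0.617
4 4 -5.800 2.985
5 4 8.106 0.639
6 4 -0.790 2.474
7 4 5.845 1.534
8 4 1.829 2.535
9 4 5.031 2.232
10 4 3.249 2.820
11 4 4.814 2.786
12 4 4.039 3.154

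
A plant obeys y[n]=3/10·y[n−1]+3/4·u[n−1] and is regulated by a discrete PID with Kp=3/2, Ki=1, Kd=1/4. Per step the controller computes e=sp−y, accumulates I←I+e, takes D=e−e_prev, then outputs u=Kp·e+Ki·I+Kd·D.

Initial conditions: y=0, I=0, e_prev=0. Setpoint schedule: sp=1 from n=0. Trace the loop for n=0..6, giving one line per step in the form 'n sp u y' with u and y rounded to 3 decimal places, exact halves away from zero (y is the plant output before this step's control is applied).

0 1 2.750 0.000
1 1 -2.172 2.063
2 1 5.731 -1.010
3 1 -6.792 3.995
4 1 13.163 -3.895
5 1 -18.562 8.704
6 1 31.923 -11.310

(exact arithmetic carried between steps; '≈' marks a value shown rounded to 6 d.p. or computed from one; I and e_prev carry over from the previous line; the table rounds u and y to 3 d.p., halves away from zero)
n=0: y=0, sp=1, e=sp−y=1; I=1, D=e−e_prev=1; u=3/2·1+1·1+1/4·1=2.75; next y=3/10·0+3/4·2.75=2.0625
n=1: y=2.0625, sp=1, e=sp−y=-1.0625; I=-0.0625, D=e−e_prev=-2.0625; u=3/2·(-1.0625)+1·(-0.0625)+1/4·(-2.0625)=-2.171875; next y=3/10·2.0625+3/4·(-2.171875)≈-1.010156
n=2: y≈-1.010156, sp=1, e=sp−y≈2.010156; I≈1.947656, D=e−e_prev≈3.072656; u=3/2·2.010156+1·1.947656+1/4·3.072656≈5.731055; next y=3/10·(-1.010156)+3/4·5.731055≈3.995244
n=3: y≈3.995244, sp=1, e=sp−y≈-2.995244; I≈-1.047588, D=e−e_prev≈-5.005400; u=3/2·(-2.995244)+1·(-1.047588)+1/4·(-5.005400)≈-6.791804; next y=3/10·3.995244+3/4·(-6.791804)≈-3.895280
n=4: y≈-3.895280, sp=1, e=sp−y≈4.895280; I≈3.847692, D=e−e_prev≈7.890524; u=3/2·4.895280+1·3.847692+1/4·7.890524≈13.163243; next y=3/10·(-3.895280)+3/4·13.163243≈8.703848
n=5: y≈8.703848, sp=1, e=sp−y≈-7.703848; I≈-3.856156, D=e−e_prev≈-12.599128; u=3/2·(-7.703848)+1·(-3.856156)+1/4·(-12.599128)≈-18.561710; next y=3/10·8.703848+3/4·(-18.561710)≈-11.310128
n=6: y≈-11.310128, sp=1, e=sp−y≈12.310128; I≈8.453972, D=e−e_prev≈20.013977; u=3/2·12.310128+1·8.453972+1/4·20.013977≈31.922659; next y=3/10·(-11.310128)+3/4·31.922659≈20.548956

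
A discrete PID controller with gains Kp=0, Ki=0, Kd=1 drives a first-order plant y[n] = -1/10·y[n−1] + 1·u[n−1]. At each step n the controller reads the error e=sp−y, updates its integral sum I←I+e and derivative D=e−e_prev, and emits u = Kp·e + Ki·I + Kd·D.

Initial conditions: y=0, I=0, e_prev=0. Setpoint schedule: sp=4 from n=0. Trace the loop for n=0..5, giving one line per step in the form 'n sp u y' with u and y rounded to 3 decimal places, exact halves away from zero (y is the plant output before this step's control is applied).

(exact arithmetic carried between steps; '≈' marks a value shown rounded to 6 d.p. or computed from one; I and e_prev carry over from the previous line; the table rounds u and y to 3 d.p., halves away from zero)
n=0: y=0, sp=4, e=sp−y=4; I=4, D=e−e_prev=4; u=0·4+0·4+1·4=4; next y=-1/10·0+1·4=4
n=1: y=4, sp=4, e=sp−y=0; I=4, D=e−e_prev=-4; u=0·0+0·4+1·(-4)=-4; next y=-1/10·4+1·(-4)=-4.4
n=2: y=-4.4, sp=4, e=sp−y=8.4; I=12.4, D=e−e_prev=8.4; u=0·8.4+0·12.4+1·8.4=8.4; next y=-1/10·(-4.4)+1·8.4=8.84
n=3: y=8.84, sp=4, e=sp−y=-4.84; I=7.56, D=e−e_prev=-13.24; u=0·(-4.84)+0·7.56+1·(-13.24)=-13.24; next y=-1/10·8.84+1·(-13.24)=-14.124
n=4: y=-14.124, sp=4, e=sp−y=18.124; I=25.684, D=e−e_prev=22.964; u=0·18.124+0·25.684+1·22.964=22.964; next y=-1/10·(-14.124)+1·22.964=24.3764
n=5: y=24.3764, sp=4, e=sp−y=-20.3764; I=5.3076, D=e−e_prev=-38.5004; u=0·(-20.3764)+0·5.3076+1·(-38.5004)=-38.5004; next y=-1/10·24.3764+1·(-38.5004)=-40.93804

0 4 4.000 0.000
1 4 -4.000 4.000
2 4 8.400 -4.400
3 4 -13.240 8.840
4 4 22.964 -14.124
5 4 -38.500 24.376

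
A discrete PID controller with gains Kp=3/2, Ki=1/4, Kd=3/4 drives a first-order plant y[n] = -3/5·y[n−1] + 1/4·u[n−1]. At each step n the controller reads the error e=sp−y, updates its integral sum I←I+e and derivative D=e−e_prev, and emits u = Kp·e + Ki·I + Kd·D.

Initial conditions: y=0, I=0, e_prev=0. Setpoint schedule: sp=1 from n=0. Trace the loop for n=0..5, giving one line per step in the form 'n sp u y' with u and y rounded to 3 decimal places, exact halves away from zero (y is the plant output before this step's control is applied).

(exact arithmetic carried between steps; '≈' marks a value shown rounded to 6 d.p. or computed from one; I and e_prev carry over from the previous line; the table rounds u and y to 3 d.p., halves away from zero)
n=0: y=0, sp=1, e=sp−y=1; I=1, D=e−e_prev=1; u=3/2·1+1/4·1+3/4·1=2.5; next y=-3/5·0+1/4·2.5=0.625
n=1: y=0.625, sp=1, e=sp−y=0.375; I=1.375, D=e−e_prev=-0.625; u=3/2·0.375+1/4·1.375+3/4·(-0.625)=0.4375; next y=-3/5·0.625+1/4·0.4375=-0.265625
n=2: y=-0.265625, sp=1, e=sp−y=1.265625; I=2.640625, D=e−e_prev=0.890625; u=3/2·1.265625+1/4·2.640625+3/4·0.890625≈3.226563; next y=-3/5·(-0.265625)+1/4·3.226563≈0.966016
n=3: y≈0.966016, sp=1, e=sp−y≈0.033984; I≈2.674609, D=e−e_prev≈-1.231641; u=3/2·0.033984+1/4·2.674609+3/4·(-1.231641)≈-0.204102; next y=-3/5·0.966016+1/4·(-0.204102)≈-0.630635
n=4: y≈-0.630635, sp=1, e=sp−y≈1.630635; I≈4.305244, D=e−e_prev≈1.596650; u=3/2·1.630635+1/4·4.305244+3/4·1.596650≈4.719751; next y=-3/5·(-0.630635)+1/4·4.719751≈1.558319
n=5: y≈1.558319, sp=1, e=sp−y≈-0.558319; I≈3.746926, D=e−e_prev≈-2.188953; u=3/2·(-0.558319)+1/4·3.746926+3/4·(-2.188953)≈-1.542462; next y=-3/5·1.558319+1/4·(-1.542462)≈-1.320607

0 1 2.500 0.000
1 1 0.438 0.625
2 1 3.227 -0.266
3 1 -0.204 0.966
4 1 4.720 -0.631
5 1 -1.542 1.558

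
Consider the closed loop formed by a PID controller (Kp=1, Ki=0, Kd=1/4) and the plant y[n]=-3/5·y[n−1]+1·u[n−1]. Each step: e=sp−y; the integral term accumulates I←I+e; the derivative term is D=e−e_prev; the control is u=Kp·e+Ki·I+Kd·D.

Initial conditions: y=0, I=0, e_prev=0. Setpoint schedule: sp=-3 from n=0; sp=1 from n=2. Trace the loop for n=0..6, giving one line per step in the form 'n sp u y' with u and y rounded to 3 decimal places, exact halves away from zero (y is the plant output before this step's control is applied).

(exact arithmetic carried between steps; '≈' marks a value shown rounded to 6 d.p. or computed from one; I and e_prev carry over from the previous line; the table rounds u and y to 3 d.p., halves away from zero)
n=0: y=0, sp=-3, e=sp−y=-3; I=-3, D=e−e_prev=-3; u=1·(-3)+0·(-3)+1/4·(-3)=-3.75; next y=-3/5·0+1·(-3.75)=-3.75
n=1: y=-3.75, sp=-3, e=sp−y=0.75; I=-2.25, D=e−e_prev=3.75; u=1·0.75+0·(-2.25)+1/4·3.75=1.6875; next y=-3/5·(-3.75)+1·1.6875=3.9375
n=2: y=3.9375, sp=1, e=sp−y=-2.9375; I=-5.1875, D=e−e_prev=-3.6875; u=1·(-2.9375)+0·(-5.1875)+1/4·(-3.6875)=-3.859375; next y=-3/5·3.9375+1·(-3.859375)=-6.221875
n=3: y=-6.221875, sp=1, e=sp−y=7.221875; I=2.034375, D=e−e_prev=10.159375; u=1·7.221875+0·2.034375+1/4·10.159375≈9.761719; next y=-3/5·(-6.221875)+1·9.761719≈13.494844
n=4: y≈13.494844, sp=1, e=sp−y≈-12.494844; I≈-10.460469, D=e−e_prev≈-19.716719; u=1·(-12.494844)+0·(-10.460469)+1/4·(-19.716719)≈-17.424023; next y=-3/5·13.494844+1·(-17.424023)≈-25.520930
n=5: y≈-25.520930, sp=1, e=sp−y≈26.520930; I≈16.060461, D=e−e_prev≈39.015773; u=1·26.520930+0·16.060461+1/4·39.015773≈36.274873; next y=-3/5·(-25.520930)+1·36.274873≈51.587431
n=6: y≈51.587431, sp=1, e=sp−y≈-50.587431; I≈-34.526970, D=e−e_prev≈-77.108361; u=1·(-50.587431)+0·(-34.526970)+1/4·(-77.108361)≈-69.864521; next y=-3/5·51.587431+1·(-69.864521)≈-100.816980

0 -3 -3.750 0.000
1 -3 1.688 -3.750
2 1 -3.859 3.938
3 1 9.762 -6.222
4 1 -17.424 13.495
5 1 36.275 -25.521
6 1 -69.865 51.587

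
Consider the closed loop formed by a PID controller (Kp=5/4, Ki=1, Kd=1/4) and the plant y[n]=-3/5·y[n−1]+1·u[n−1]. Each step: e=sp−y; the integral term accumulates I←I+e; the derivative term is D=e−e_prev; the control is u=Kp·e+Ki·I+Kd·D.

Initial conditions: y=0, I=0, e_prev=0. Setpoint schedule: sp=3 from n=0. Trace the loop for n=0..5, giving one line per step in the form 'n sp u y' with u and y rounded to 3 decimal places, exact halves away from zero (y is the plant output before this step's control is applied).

0 3 7.500 0.000
1 3 -9.000 7.500
2 3 40.875 -13.500
3 3 -104.063 48.975
4 3 321.638 -133.448
5 3 -925.404 401.706

(exact arithmetic carried between steps; '≈' marks a value shown rounded to 6 d.p. or computed from one; I and e_prev carry over from the previous line; the table rounds u and y to 3 d.p., halves away from zero)
n=0: y=0, sp=3, e=sp−y=3; I=3, D=e−e_prev=3; u=5/4·3+1·3+1/4·3=7.5; next y=-3/5·0+1·7.5=7.5
n=1: y=7.5, sp=3, e=sp−y=-4.5; I=-1.5, D=e−e_prev=-7.5; u=5/4·(-4.5)+1·(-1.5)+1/4·(-7.5)=-9; next y=-3/5·7.5+1·(-9)=-13.5
n=2: y=-13.5, sp=3, e=sp−y=16.5; I=15, D=e−e_prev=21; u=5/4·16.5+1·15+1/4·21=40.875; next y=-3/5·(-13.5)+1·40.875=48.975
n=3: y=48.975, sp=3, e=sp−y=-45.975; I=-30.975, D=e−e_prev=-62.475; u=5/4·(-45.975)+1·(-30.975)+1/4·(-62.475)=-104.0625; next y=-3/5·48.975+1·(-104.0625)=-133.4475
n=4: y=-133.4475, sp=3, e=sp−y=136.4475; I=105.4725, D=e−e_prev=182.4225; u=5/4·136.4475+1·105.4725+1/4·182.4225=321.6375; next y=-3/5·(-133.4475)+1·321.6375=401.706
n=5: y=401.706, sp=3, e=sp−y=-398.706; I=-293.2335, D=e−e_prev=-535.1535; u=5/4·(-398.706)+1·(-293.2335)+1/4·(-535.1535)=-925.404375; next y=-3/5·401.706+1·(-925.404375)=-1166.427975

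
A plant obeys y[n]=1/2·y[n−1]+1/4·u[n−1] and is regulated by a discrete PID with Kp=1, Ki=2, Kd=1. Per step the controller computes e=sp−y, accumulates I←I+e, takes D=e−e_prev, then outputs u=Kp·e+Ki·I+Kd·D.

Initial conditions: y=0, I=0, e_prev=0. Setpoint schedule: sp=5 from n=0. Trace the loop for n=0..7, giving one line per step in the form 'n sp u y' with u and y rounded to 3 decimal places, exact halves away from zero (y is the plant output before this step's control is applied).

0 5 20.000 0.000
1 5 5.000 5.000
2 5 15.000 3.750
3 5 8.750 5.625
4 5 11.875 5.000
5 5 9.375 5.469
6 5 10.469 5.078
7 5 9.609 5.156

(exact arithmetic carried between steps; '≈' marks a value shown rounded to 6 d.p. or computed from one; I and e_prev carry over from the previous line; the table rounds u and y to 3 d.p., halves away from zero)
n=0: y=0, sp=5, e=sp−y=5; I=5, D=e−e_prev=5; u=1·5+2·5+1·5=20; next y=1/2·0+1/4·20=5
n=1: y=5, sp=5, e=sp−y=0; I=5, D=e−e_prev=-5; u=1·0+2·5+1·(-5)=5; next y=1/2·5+1/4·5=3.75
n=2: y=3.75, sp=5, e=sp−y=1.25; I=6.25, D=e−e_prev=1.25; u=1·1.25+2·6.25+1·1.25=15; next y=1/2·3.75+1/4·15=5.625
n=3: y=5.625, sp=5, e=sp−y=-0.625; I=5.625, D=e−e_prev=-1.875; u=1·(-0.625)+2·5.625+1·(-1.875)=8.75; next y=1/2·5.625+1/4·8.75=5
n=4: y=5, sp=5, e=sp−y=0; I=5.625, D=e−e_prev=0.625; u=1·0+2·5.625+1·0.625=11.875; next y=1/2·5+1/4·11.875=5.46875
n=5: y=5.46875, sp=5, e=sp−y=-0.46875; I=5.15625, D=e−e_prev=-0.46875; u=1·(-0.46875)+2·5.15625+1·(-0.46875)=9.375; next y=1/2·5.46875+1/4·9.375=5.078125
n=6: y=5.078125, sp=5, e=sp−y=-0.078125; I=5.078125, D=e−e_prev=0.390625; u=1·(-0.078125)+2·5.078125+1·0.390625=10.46875; next y=1/2·5.078125+1/4·10.46875=5.15625
n=7: y=5.15625, sp=5, e=sp−y=-0.15625; I=4.921875, D=e−e_prev=-0.078125; u=1·(-0.15625)+2·4.921875+1·(-0.078125)=9.609375; next y=1/2·5.15625+1/4·9.609375≈4.980469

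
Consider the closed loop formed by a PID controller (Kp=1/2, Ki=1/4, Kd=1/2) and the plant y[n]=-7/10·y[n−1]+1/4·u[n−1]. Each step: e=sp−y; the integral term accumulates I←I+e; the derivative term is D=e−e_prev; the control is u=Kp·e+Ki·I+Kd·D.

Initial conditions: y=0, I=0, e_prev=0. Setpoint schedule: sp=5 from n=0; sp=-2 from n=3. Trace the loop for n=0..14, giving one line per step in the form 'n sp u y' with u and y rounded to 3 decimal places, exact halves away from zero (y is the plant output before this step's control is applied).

0 5 6.250 0.000
1 5 3.047 1.563
2 5 7.056 -0.332
3 -2 -4.219 1.996
4 -2 5.007 -2.452
5 -2 -3.880 2.968
6 -2 5.108 -3.048
7 -2 -5.711 3.410
8 -2 5.198 -3.815
9 -2 -7.693 3.970
10 -2 5.547 -4.702
11 -2 -9.838 4.678
12 -2 6.198 -5.734
13 -2 -12.197 5.564
14 -2 7.195 -6.944

(exact arithmetic carried between steps; '≈' marks a value shown rounded to 6 d.p. or computed from one; I and e_prev carry over from the previous line; the table rounds u and y to 3 d.p., halves away from zero)
n=0: y=0, sp=5, e=sp−y=5; I=5, D=e−e_prev=5; u=1/2·5+1/4·5+1/2·5=6.25; next y=-7/10·0+1/4·6.25=1.5625
n=1: y=1.5625, sp=5, e=sp−y=3.4375; I=8.4375, D=e−e_prev=-1.5625; u=1/2·3.4375+1/4·8.4375+1/2·(-1.5625)=3.046875; next y=-7/10·1.5625+1/4·3.046875≈-0.332031
n=2: y≈-0.332031, sp=5, e=sp−y≈5.332031; I≈13.769531, D=e−e_prev≈1.894531; u=1/2·5.332031+1/4·13.769531+1/2·1.894531≈7.055664; next y=-7/10·(-0.332031)+1/4·7.055664≈1.996338
n=3: y≈1.996338, sp=-2, e=sp−y≈-3.996338; I≈9.773193, D=e−e_prev≈-9.328369; u=1/2·(-3.996338)+1/4·9.773193+1/2·(-9.328369)≈-4.219055; next y=-7/10·1.996338+1/4·(-4.219055)≈-2.452200
n=4: y≈-2.452200, sp=-2, e=sp−y≈0.452200; I≈10.225394, D=e−e_prev≈4.448538; u=1/2·0.452200+1/4·10.225394+1/2·4.448538≈5.006718; next y=-7/10·(-2.452200)+1/4·5.006718≈2.968220
n=5: y≈2.968220, sp=-2, e=sp−y≈-4.968220; I≈5.257174, D=e−e_prev≈-5.420420; u=1/2·(-4.968220)+1/4·5.257174+1/2·(-5.420420)≈-3.880026; next y=-7/10·2.968220+1/4·(-3.880026)≈-3.047760
n=6: y≈-3.047760, sp=-2, e=sp−y≈1.047760; I≈6.304934, D=e−e_prev≈6.015980; u=1/2·1.047760+1/4·6.304934+1/2·6.015980≈5.108104; next y=-7/10·(-3.047760)+1/4·5.108104≈3.410458
n=7: y≈3.410458, sp=-2, e=sp−y≈-5.410458; I≈0.894476, D=e−e_prev≈-6.458218; u=1/2·(-5.410458)+1/4·0.894476+1/2·(-6.458218)≈-5.710719; next y=-7/10·3.410458+1/4·(-5.710719)≈-3.815001
n=8: y≈-3.815001, sp=-2, e=sp−y≈1.815001; I≈2.709477, D=e−e_prev≈7.225459; u=1/2·1.815001+1/4·2.709477+1/2·7.225459≈5.197599; next y=-7/10·(-3.815001)+1/4·5.197599≈3.969900
n=9: y≈3.969900, sp=-2, e=sp−y≈-5.969900; I≈-3.260423, D=e−e_prev≈-7.784901; u=1/2·(-5.969900)+1/4·(-3.260423)+1/2·(-7.784901)≈-7.692506; next y=-7/10·3.969900+1/4·(-7.692506)≈-4.702057
n=10: y≈-4.702057, sp=-2, e=sp−y≈2.702057; I≈-0.558367, D=e−e_prev≈8.671957; u=1/2·2.702057+1/4·(-0.558367)+1/2·8.671957≈5.547415; next y=-7/10·(-4.702057)+1/4·5.547415≈4.678293
n=11: y≈4.678293, sp=-2, e=sp−y≈-6.678293; I≈-7.236660, D=e−e_prev≈-9.380350; u=1/2·(-6.678293)+1/4·(-7.236660)+1/2·(-9.380350)≈-9.838487; next y=-7/10·4.678293+1/4·(-9.838487)≈-5.734427
n=12: y≈-5.734427, sp=-2, e=sp−y≈3.734427; I≈-3.502233, D=e−e_prev≈10.412720; u=1/2·3.734427+1/4·(-3.502233)+1/2·10.412720≈6.198015; next y=-7/10·(-5.734427)+1/4·6.198015≈5.563603
n=13: y≈5.563603, sp=-2, e=sp−y≈-7.563603; I≈-11.065836, D=e−e_prev≈-11.298030; u=1/2·(-7.563603)+1/4·(-11.065836)+1/2·(-11.298030)≈-12.197275; next y=-7/10·5.563603+1/4·(-12.197275)≈-6.943841
n=14: y≈-6.943841, sp=-2, e=sp−y≈4.943841; I≈-6.121995, D=e−e_prev≈12.507443; u=1/2·4.943841+1/4·(-6.121995)+1/2·12.507443≈7.195143; next y=-7/10·(-6.943841)+1/4·7.195143≈6.659474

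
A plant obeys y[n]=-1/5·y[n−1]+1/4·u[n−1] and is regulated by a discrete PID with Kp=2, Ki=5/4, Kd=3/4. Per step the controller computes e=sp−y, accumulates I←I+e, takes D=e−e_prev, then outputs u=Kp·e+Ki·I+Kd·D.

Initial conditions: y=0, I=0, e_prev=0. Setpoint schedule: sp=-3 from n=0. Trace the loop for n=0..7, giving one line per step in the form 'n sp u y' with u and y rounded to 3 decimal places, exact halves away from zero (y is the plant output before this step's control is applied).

(exact arithmetic carried between steps; '≈' marks a value shown rounded to 6 d.p. or computed from one; I and e_prev carry over from the previous line; the table rounds u and y to 3 d.p., halves away from zero)
n=0: y=0, sp=-3, e=sp−y=-3; I=-3, D=e−e_prev=-3; u=2·(-3)+5/4·(-3)+3/4·(-3)=-12; next y=-1/5·0+1/4·(-12)=-3
n=1: y=-3, sp=-3, e=sp−y=0; I=-3, D=e−e_prev=3; u=2·0+5/4·(-3)+3/4·3=-1.5; next y=-1/5·(-3)+1/4·(-1.5)=0.225
n=2: y=0.225, sp=-3, e=sp−y=-3.225; I=-6.225, D=e−e_prev=-3.225; u=2·(-3.225)+5/4·(-6.225)+3/4·(-3.225)=-16.65; next y=-1/5·0.225+1/4·(-16.65)=-4.2075
n=3: y=-4.2075, sp=-3, e=sp−y=1.2075; I=-5.0175, D=e−e_prev=4.4325; u=2·1.2075+5/4·(-5.0175)+3/4·4.4325=-0.5325; next y=-1/5·(-4.2075)+1/4·(-0.5325)=0.708375
n=4: y=0.708375, sp=-3, e=sp−y=-3.708375; I=-8.725875, D=e−e_prev=-4.915875; u=2·(-3.708375)+5/4·(-8.725875)+3/4·(-4.915875)=-22.011; next y=-1/5·0.708375+1/4·(-22.011)=-5.644425
n=5: y=-5.644425, sp=-3, e=sp−y=2.644425; I=-6.08145, D=e−e_prev=6.3528; u=2·2.644425+5/4·(-6.08145)+3/4·6.3528≈2.451638; next y=-1/5·(-5.644425)+1/4·2.451638≈1.741794
n=6: y≈1.741794, sp=-3, e=sp−y≈-4.741794; I≈-10.823244, D=e−e_prev≈-7.386219; u=2·(-4.741794)+5/4·(-10.823244)+3/4·(-7.386219)≈-28.552309; next y=-1/5·1.741794+1/4·(-28.552309)≈-7.486436
n=7: y≈-7.486436, sp=-3, e=sp−y≈4.486436; I≈-6.336808, D=e−e_prev≈9.228230; u=2·4.486436+5/4·(-6.336808)+3/4·9.228230≈7.973035; next y=-1/5·(-7.486436)+1/4·7.973035≈3.490546

0 -3 -12.000 0.000
1 -3 -1.500 -3.000
2 -3 -16.650 0.225
3 -3 -0.533 -4.208
4 -3 -22.011 0.708
5 -3 2.452 -5.644
6 -3 -28.552 1.742
7 -3 7.973 -7.486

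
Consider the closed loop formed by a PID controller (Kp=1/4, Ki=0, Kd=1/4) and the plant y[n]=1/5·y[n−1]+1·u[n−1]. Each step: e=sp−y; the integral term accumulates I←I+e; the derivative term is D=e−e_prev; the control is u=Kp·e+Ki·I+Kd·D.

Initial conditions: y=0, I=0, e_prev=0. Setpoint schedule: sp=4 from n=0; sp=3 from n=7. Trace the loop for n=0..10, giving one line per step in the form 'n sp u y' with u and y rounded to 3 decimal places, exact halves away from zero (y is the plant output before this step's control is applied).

0 4 2.000 0.000
1 4 0.000 2.000
2 4 1.300 0.400
3 4 0.410 1.380
4 4 1.002 0.686
5 4 0.602 1.139
6 4 0.870 0.830
7 3 0.189 1.036
8 3 0.811 0.397
9 3 0.404 0.890
10 3 0.681 0.582

(exact arithmetic carried between steps; '≈' marks a value shown rounded to 6 d.p. or computed from one; I and e_prev carry over from the previous line; the table rounds u and y to 3 d.p., halves away from zero)
n=0: y=0, sp=4, e=sp−y=4; I=4, D=e−e_prev=4; u=1/4·4+0·4+1/4·4=2; next y=1/5·0+1·2=2
n=1: y=2, sp=4, e=sp−y=2; I=6, D=e−e_prev=-2; u=1/4·2+0·6+1/4·(-2)=0; next y=1/5·2+1·0=0.4
n=2: y=0.4, sp=4, e=sp−y=3.6; I=9.6, D=e−e_prev=1.6; u=1/4·3.6+0·9.6+1/4·1.6=1.3; next y=1/5·0.4+1·1.3=1.38
n=3: y=1.38, sp=4, e=sp−y=2.62; I=12.22, D=e−e_prev=-0.98; u=1/4·2.62+0·12.22+1/4·(-0.98)=0.41; next y=1/5·1.38+1·0.41=0.686
n=4: y=0.686, sp=4, e=sp−y=3.314; I=15.534, D=e−e_prev=0.694; u=1/4·3.314+0·15.534+1/4·0.694=1.002; next y=1/5·0.686+1·1.002=1.1392
n=5: y=1.1392, sp=4, e=sp−y=2.8608; I=18.3948, D=e−e_prev=-0.4532; u=1/4·2.8608+0·18.3948+1/4·(-0.4532)=0.6019; next y=1/5·1.1392+1·0.6019=0.82974
n=6: y=0.82974, sp=4, e=sp−y=3.17026; I=21.56506, D=e−e_prev=0.30946; u=1/4·3.17026+0·21.56506+1/4·0.30946=0.86993; next y=1/5·0.82974+1·0.86993=1.035878
n=7: y=1.035878, sp=3, e=sp−y=1.964122; I=23.529182, D=e−e_prev=-1.206138; u=1/4·1.964122+0·23.529182+1/4·(-1.206138)=0.189496; next y=1/5·1.035878+1·0.189496≈0.396672
n=8: y≈0.396672, sp=3, e=sp−y≈2.603328; I≈26.132510, D=e−e_prev≈0.639206; u=1/4·2.603328+0·26.132510+1/4·0.639206≈0.810634; next y=1/5·0.396672+1·0.810634≈0.889968
n=9: y≈0.889968, sp=3, e=sp−y≈2.110032; I≈28.242542, D=e−e_prev≈-0.493296; u=1/4·2.110032+0·28.242542+1/4·(-0.493296)≈0.404184; next y=1/5·0.889968+1·0.404184≈0.582177
n=10: y≈0.582177, sp=3, e=sp−y≈2.417823; I≈30.660365, D=e−e_prev≈0.307791; u=1/4·2.417823+0·30.660365+1/4·0.307791≈0.681403; next y=1/5·0.582177+1·0.681403≈0.797839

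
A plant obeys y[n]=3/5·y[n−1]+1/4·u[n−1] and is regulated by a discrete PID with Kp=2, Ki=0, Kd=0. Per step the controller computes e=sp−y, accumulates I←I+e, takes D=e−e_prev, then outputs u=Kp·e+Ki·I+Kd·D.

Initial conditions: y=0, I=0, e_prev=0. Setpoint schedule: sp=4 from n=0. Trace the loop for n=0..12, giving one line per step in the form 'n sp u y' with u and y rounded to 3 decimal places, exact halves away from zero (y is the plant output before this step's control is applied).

0 4 8.000 0.000
1 4 4.000 2.000
2 4 3.600 2.200
3 4 3.560 2.220
4 4 3.556 2.222
5 4 3.556 2.222
6 4 3.556 2.222
7 4 3.556 2.222
8 4 3.556 2.222
9 4 3.556 2.222
10 4 3.556 2.222
11 4 3.556 2.222
12 4 3.556 2.222

(exact arithmetic carried between steps; '≈' marks a value shown rounded to 6 d.p. or computed from one; I and e_prev carry over from the previous line; the table rounds u and y to 3 d.p., halves away from zero)
n=0: y=0, sp=4, e=sp−y=4; I=4, D=e−e_prev=4; u=2·4+0·4+0·4=8; next y=3/5·0+1/4·8=2
n=1: y=2, sp=4, e=sp−y=2; I=6, D=e−e_prev=-2; u=2·2+0·6+0·(-2)=4; next y=3/5·2+1/4·4=2.2
n=2: y=2.2, sp=4, e=sp−y=1.8; I=7.8, D=e−e_prev=-0.2; u=2·1.8+0·7.8+0·(-0.2)=3.6; next y=3/5·2.2+1/4·3.6=2.22
n=3: y=2.22, sp=4, e=sp−y=1.78; I=9.58, D=e−e_prev=-0.02; u=2·1.78+0·9.58+0·(-0.02)=3.56; next y=3/5·2.22+1/4·3.56=2.222
n=4: y=2.222, sp=4, e=sp−y=1.778; I=11.358, D=e−e_prev=-0.002; u=2·1.778+0·11.358+0·(-0.002)=3.556; next y=3/5·2.222+1/4·3.556=2.2222
n=5: y=2.2222, sp=4, e=sp−y=1.7778; I=13.1358, D=e−e_prev=-0.0002; u=2·1.7778+0·13.1358+0·(-0.0002)=3.5556; next y=3/5·2.2222+1/4·3.5556=2.22222
n=6: y=2.22222, sp=4, e=sp−y=1.77778; I=14.91358, D=e−e_prev=-0.00002; u=2·1.77778+0·14.91358+0·(-0.00002)=3.55556; next y=3/5·2.22222+1/4·3.55556=2.222222
n=7: y=2.222222, sp=4, e=sp−y=1.777778; I=16.691358, D=e−e_prev=-0.000002; u=2·1.777778+0·16.691358+0·(-0.000002)=3.555556; next y=3/5·2.222222+1/4·3.555556≈2.222222
n=8: y≈2.222222, sp=4, e=sp−y≈1.777778; I≈18.469136, D=e−e_prev≈0.000000; u=2·1.777778+0·18.469136+0·0.000000≈3.555556; next y=3/5·2.222222+1/4·3.555556≈2.222222
n=9: y≈2.222222, sp=4, e=sp−y≈1.777778; I≈20.246914, D=e−e_prev≈0.000000; u=2·1.777778+0·20.246914+0·0.000000≈3.555556; next y=3/5·2.222222+1/4·3.555556≈2.222222
n=10: y≈2.222222, sp=4, e=sp−y≈1.777778; I≈22.024691, D=e−e_prev≈0.000000; u=2·1.777778+0·22.024691+0·0.000000≈3.555556; next y=3/5·2.222222+1/4·3.555556≈2.222222
n=11: y≈2.222222, sp=4, e=sp−y≈1.777778; I≈23.802469, D=e−e_prev≈0.000000; u=2·1.777778+0·23.802469+0·0.000000≈3.555556; next y=3/5·2.222222+1/4·3.555556≈2.222222
n=12: y≈2.222222, sp=4, e=sp−y≈1.777778; I≈25.580247, D=e−e_prev≈0.000000; u=2·1.777778+0·25.580247+0·0.000000≈3.555556; next y=3/5·2.222222+1/4·3.555556≈2.222222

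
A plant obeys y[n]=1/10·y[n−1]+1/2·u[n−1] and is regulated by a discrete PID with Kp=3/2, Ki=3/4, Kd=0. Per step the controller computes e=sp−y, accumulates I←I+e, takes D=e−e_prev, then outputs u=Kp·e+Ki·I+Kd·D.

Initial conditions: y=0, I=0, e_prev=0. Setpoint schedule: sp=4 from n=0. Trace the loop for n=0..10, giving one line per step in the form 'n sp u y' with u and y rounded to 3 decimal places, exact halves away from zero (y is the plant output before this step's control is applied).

0 4 9.000 0.000
1 4 1.875 4.500
2 4 8.503 1.388
3 4 3.706 4.390
4 4 8.134 2.292
5 4 4.906 4.296
6 4 7.865 2.882
7 4 5.692 4.221
8 4 7.670 3.268
9 4 6.208 4.162
10 4 7.530 3.520

(exact arithmetic carried between steps; '≈' marks a value shown rounded to 6 d.p. or computed from one; I and e_prev carry over from the previous line; the table rounds u and y to 3 d.p., halves away from zero)
n=0: y=0, sp=4, e=sp−y=4; I=4, D=e−e_prev=4; u=3/2·4+3/4·4+0·4=9; next y=1/10·0+1/2·9=4.5
n=1: y=4.5, sp=4, e=sp−y=-0.5; I=3.5, D=e−e_prev=-4.5; u=3/2·(-0.5)+3/4·3.5+0·(-4.5)=1.875; next y=1/10·4.5+1/2·1.875=1.3875
n=2: y=1.3875, sp=4, e=sp−y=2.6125; I=6.1125, D=e−e_prev=3.1125; u=3/2·2.6125+3/4·6.1125+0·3.1125=8.503125; next y=1/10·1.3875+1/2·8.503125≈4.390313
n=3: y≈4.390313, sp=4, e=sp−y≈-0.390313; I≈5.722188, D=e−e_prev≈-3.002813; u=3/2·(-0.390313)+3/4·5.722188+0·(-3.002813)≈3.706172; next y=1/10·4.390313+1/2·3.706172≈2.292117
n=4: y≈2.292117, sp=4, e=sp−y≈1.707883; I≈7.430070, D=e−e_prev≈2.098195; u=3/2·1.707883+3/4·7.430070+0·2.098195≈8.134377; next y=1/10·2.292117+1/2·8.134377≈4.296400
n=5: y≈4.296400, sp=4, e=sp−y≈-0.296400; I≈7.133670, D=e−e_prev≈-2.004283; u=3/2·(-0.296400)+3/4·7.133670+0·(-2.004283)≈4.905652; next y=1/10·4.296400+1/2·4.905652≈2.882466
n=6: y≈2.882466, sp=4, e=sp−y≈1.117534; I≈8.251204, D=e−e_prev≈1.413934; u=3/2·1.117534+3/4·8.251204+0·1.413934≈7.864704; next y=1/10·2.882466+1/2·7.864704≈4.220598
n=7: y≈4.220598, sp=4, e=sp−y≈-0.220598; I≈8.030605, D=e−e_prev≈-1.338132; u=3/2·(-0.220598)+3/4·8.030605+0·(-1.338132)≈5.692056; next y=1/10·4.220598+1/2·5.692056≈3.268088
n=8: y≈3.268088, sp=4, e=sp−y≈0.731912; I≈8.762517, D=e−e_prev≈0.952510; u=3/2·0.731912+3/4·8.762517+0·0.952510≈7.669756; next y=1/10·3.268088+1/2·7.669756≈4.161687
n=9: y≈4.161687, sp=4, e=sp−y≈-0.161687; I≈8.600831, D=e−e_prev≈-0.893599; u=3/2·(-0.161687)+3/4·8.600831+0·(-0.893599)≈6.208093; next y=1/10·4.161687+1/2·6.208093≈3.520215
n=10: y≈3.520215, sp=4, e=sp−y≈0.479785; I≈9.080616, D=e−e_prev≈0.641472; u=3/2·0.479785+3/4·9.080616+0·0.641472≈7.530139; next y=1/10·3.520215+1/2·7.530139≈4.117091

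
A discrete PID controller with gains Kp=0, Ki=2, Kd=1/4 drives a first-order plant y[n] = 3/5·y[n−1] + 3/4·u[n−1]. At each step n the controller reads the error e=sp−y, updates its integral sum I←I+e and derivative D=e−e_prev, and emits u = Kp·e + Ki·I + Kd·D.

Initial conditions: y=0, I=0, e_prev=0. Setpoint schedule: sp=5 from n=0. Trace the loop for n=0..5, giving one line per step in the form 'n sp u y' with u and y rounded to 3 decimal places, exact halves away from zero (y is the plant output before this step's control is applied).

(exact arithmetic carried between steps; '≈' marks a value shown rounded to 6 d.p. or computed from one; I and e_prev carry over from the previous line; the table rounds u and y to 3 d.p., halves away from zero)
n=0: y=0, sp=5, e=sp−y=5; I=5, D=e−e_prev=5; u=0·5+2·5+1/4·5=11.25; next y=3/5·0+3/4·11.25=8.4375
n=1: y=8.4375, sp=5, e=sp−y=-3.4375; I=1.5625, D=e−e_prev=-8.4375; u=0·(-3.4375)+2·1.5625+1/4·(-8.4375)=1.015625; next y=3/5·8.4375+3/4·1.015625≈5.824219
n=2: y≈5.824219, sp=5, e=sp−y≈-0.824219; I≈0.738281, D=e−e_prev≈2.613281; u=0·(-0.824219)+2·0.738281+1/4·2.613281≈2.129883; next y=3/5·5.824219+3/4·2.129883≈5.091943
n=3: y≈5.091943, sp=5, e=sp−y≈-0.091943; I≈0.646338, D=e−e_prev≈0.732275; u=0·(-0.091943)+2·0.646338+1/4·0.732275≈1.475745; next y=3/5·5.091943+3/4·1.475745≈4.161974
n=4: y≈4.161974, sp=5, e=sp−y≈0.838026; I≈1.484363, D=e−e_prev≈0.929969; u=0·0.838026+2·1.484363+1/4·0.929969≈3.201219; next y=3/5·4.161974+3/4·3.201219≈4.898099
n=5: y≈4.898099, sp=5, e=sp−y≈0.101901; I≈1.586264, D=e−e_prev≈-0.736124; u=0·0.101901+2·1.586264+1/4·(-0.736124)≈2.988498; next y=3/5·4.898099+3/4·2.988498≈5.180233

0 5 11.250 0.000
1 5 1.016 8.438
2 5 2.130 5.824
3 5 1.476 5.092
4 5 3.201 4.162
5 5 2.988 4.898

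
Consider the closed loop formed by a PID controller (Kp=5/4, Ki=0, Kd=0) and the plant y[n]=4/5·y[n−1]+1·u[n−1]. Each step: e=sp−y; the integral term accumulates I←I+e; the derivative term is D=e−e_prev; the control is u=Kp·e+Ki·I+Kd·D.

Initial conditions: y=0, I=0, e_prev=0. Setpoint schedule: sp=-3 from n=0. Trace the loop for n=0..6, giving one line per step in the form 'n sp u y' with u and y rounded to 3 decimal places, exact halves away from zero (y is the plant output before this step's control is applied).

(exact arithmetic carried between steps; '≈' marks a value shown rounded to 6 d.p. or computed from one; I and e_prev carry over from the previous line; the table rounds u and y to 3 d.p., halves away from zero)
n=0: y=0, sp=-3, e=sp−y=-3; I=-3, D=e−e_prev=-3; u=5/4·(-3)+0·(-3)+0·(-3)=-3.75; next y=4/5·0+1·(-3.75)=-3.75
n=1: y=-3.75, sp=-3, e=sp−y=0.75; I=-2.25, D=e−e_prev=3.75; u=5/4·0.75+0·(-2.25)+0·3.75=0.9375; next y=4/5·(-3.75)+1·0.9375=-2.0625
n=2: y=-2.0625, sp=-3, e=sp−y=-0.9375; I=-3.1875, D=e−e_prev=-1.6875; u=5/4·(-0.9375)+0·(-3.1875)+0·(-1.6875)=-1.171875; next y=4/5·(-2.0625)+1·(-1.171875)=-2.821875
n=3: y=-2.821875, sp=-3, e=sp−y=-0.178125; I=-3.365625, D=e−e_prev=0.759375; u=5/4·(-0.178125)+0·(-3.365625)+0·0.759375≈-0.222656; next y=4/5·(-2.821875)+1·(-0.222656)≈-2.480156
n=4: y≈-2.480156, sp=-3, e=sp−y≈-0.519844; I≈-3.885469, D=e−e_prev≈-0.341719; u=5/4·(-0.519844)+0·(-3.885469)+0·(-0.341719)≈-0.649805; next y=4/5·(-2.480156)+1·(-0.649805)≈-2.633930
n=5: y≈-2.633930, sp=-3, e=sp−y≈-0.366070; I≈-4.251539, D=e−e_prev≈0.153773; u=5/4·(-0.366070)+0·(-4.251539)+0·0.153773≈-0.457588; next y=4/5·(-2.633930)+1·(-0.457588)≈-2.564732
n=6: y≈-2.564732, sp=-3, e=sp−y≈-0.435268; I≈-4.686807, D=e−e_prev≈-0.069198; u=5/4·(-0.435268)+0·(-4.686807)+0·(-0.069198)≈-0.544085; next y=4/5·(-2.564732)+1·(-0.544085)≈-2.595871

0 -3 -3.750 0.000
1 -3 0.938 -3.750
2 -3 -1.172 -2.063
3 -3 -0.223 -2.822
4 -3 -0.650 -2.480
5 -3 -0.458 -2.634
6 -3 -0.544 -2.565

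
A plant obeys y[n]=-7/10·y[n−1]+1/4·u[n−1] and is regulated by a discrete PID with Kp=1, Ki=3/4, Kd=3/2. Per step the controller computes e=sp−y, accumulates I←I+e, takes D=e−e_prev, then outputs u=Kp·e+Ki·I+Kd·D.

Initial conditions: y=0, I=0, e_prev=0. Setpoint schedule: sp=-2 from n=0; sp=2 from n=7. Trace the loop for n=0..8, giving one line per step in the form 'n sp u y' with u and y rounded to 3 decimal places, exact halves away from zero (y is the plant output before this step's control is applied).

0 -2 -6.500 0.000
1 -2 0.281 -1.625
2 -2 -11.644 1.208
3 -2 6.333 -3.757
4 -2 -25.696 4.213
5 -2 25.752 -9.373
6 -2 -61.807 12.999
7 2 95.541 -24.551
8 2 -160.144 41.071

(exact arithmetic carried between steps; '≈' marks a value shown rounded to 6 d.p. or computed from one; I and e_prev carry over from the previous line; the table rounds u and y to 3 d.p., halves away from zero)
n=0: y=0, sp=-2, e=sp−y=-2; I=-2, D=e−e_prev=-2; u=1·(-2)+3/4·(-2)+3/2·(-2)=-6.5; next y=-7/10·0+1/4·(-6.5)=-1.625
n=1: y=-1.625, sp=-2, e=sp−y=-0.375; I=-2.375, D=e−e_prev=1.625; u=1·(-0.375)+3/4·(-2.375)+3/2·1.625=0.28125; next y=-7/10·(-1.625)+1/4·0.28125≈1.207813
n=2: y≈1.207813, sp=-2, e=sp−y≈-3.207813; I≈-5.582813, D=e−e_prev≈-2.832813; u=1·(-3.207813)+3/4·(-5.582813)+3/2·(-2.832813)≈-11.644141; next y=-7/10·1.207813+1/4·(-11.644141)≈-3.756504
n=3: y≈-3.756504, sp=-2, e=sp−y≈1.756504; I≈-3.826309, D=e−e_prev≈4.964316; u=1·1.756504+3/4·(-3.826309)+3/2·4.964316≈6.333247; next y=-7/10·(-3.756504)+1/4·6.333247≈4.212865
n=4: y≈4.212865, sp=-2, e=sp−y≈-6.212865; I≈-10.039173, D=e−e_prev≈-7.969368; u=1·(-6.212865)+3/4·(-10.039173)+3/2·(-7.969368)≈-25.696297; next y=-7/10·4.212865+1/4·(-25.696297)≈-9.373079
n=5: y≈-9.373079, sp=-2, e=sp−y≈7.373079; I≈-2.666094, D=e−e_prev≈13.585944; u=1·7.373079+3/4·(-2.666094)+3/2·13.585944≈25.752425; next y=-7/10·(-9.373079)+1/4·25.752425≈12.999262
n=6: y≈12.999262, sp=-2, e=sp−y≈-14.999262; I≈-17.665356, D=e−e_prev≈-22.372341; u=1·(-14.999262)+3/4·(-17.665356)+3/2·(-22.372341)≈-61.806790; next y=-7/10·12.999262+1/4·(-61.806790)≈-24.551181
n=7: y≈-24.551181, sp=2, e=sp−y≈26.551181; I≈8.885825, D=e−e_prev≈41.550443; u=1·26.551181+3/4·8.885825+3/2·41.550443≈95.541214; next y=-7/10·(-24.551181)+1/4·95.541214≈41.071130
n=8: y≈41.071130, sp=2, e=sp−y≈-39.071130; I≈-30.185305, D=e−e_prev≈-65.622311; u=1·(-39.071130)+3/4·(-30.185305)+3/2·(-65.622311)≈-160.143575; next y=-7/10·41.071130+1/4·(-160.143575)≈-68.785685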